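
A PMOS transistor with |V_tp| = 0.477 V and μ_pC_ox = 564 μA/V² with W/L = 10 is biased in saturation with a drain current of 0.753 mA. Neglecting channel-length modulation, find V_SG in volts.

k_p = μ_pC_ox · (W/L) = 5.64 mA/V².
In saturation I_D = ½ k_p (V_SG − |V_tp|)², so V_SG − |V_tp| = √(2 I_D / k_p) = √(2 × 0.753 / 5.64) = 0.517 V.
V_SG = 0.477 + 0.517 = 0.994 V.

V_SG = 0.994 V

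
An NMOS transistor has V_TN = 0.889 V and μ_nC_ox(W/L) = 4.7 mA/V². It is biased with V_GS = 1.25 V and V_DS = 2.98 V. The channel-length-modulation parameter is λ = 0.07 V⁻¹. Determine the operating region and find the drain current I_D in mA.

V_ov = V_GS − V_TN = 1.25 − 0.889 = 0.361 V.
Since V_DS = 2.98 V ≥ V_ov = 0.361 V, the device is in saturation.
I_D = ½ k_n V_ov² (1 + λ V_DS) = 0.5 × 4.7 × 0.361² × (1 + 0.07 × 2.98) = 0.37 mA.

Saturation; I_D = 0.370 mA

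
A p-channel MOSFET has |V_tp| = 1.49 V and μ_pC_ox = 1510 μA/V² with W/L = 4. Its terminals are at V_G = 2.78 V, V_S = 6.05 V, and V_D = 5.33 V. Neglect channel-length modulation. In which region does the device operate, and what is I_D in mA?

V_SG = V_S − V_G = 6.05 − 2.78 = 3.27 V; V_SD = V_S − V_D = 6.05 − 5.33 = 0.72 V.
k_p = μ_pC_ox · (W/L) = 6.04 mA/V².
V_ov = V_SG − |V_tp| = 3.27 − 1.49 = 1.78 V.
Since V_SD = 0.72 V < V_ov = 1.78 V, the device is in the triode region.
I_D = k_p [V_ov · V_SD − ½ V_SD²] = 6.04 × [1.78 × 0.72 − 0.5 × 0.72²] = 6.18 mA.

Triode; I_D = 6.18 mA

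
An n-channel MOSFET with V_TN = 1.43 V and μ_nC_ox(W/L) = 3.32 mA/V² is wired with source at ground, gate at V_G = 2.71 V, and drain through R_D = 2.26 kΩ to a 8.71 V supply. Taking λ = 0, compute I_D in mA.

I_D = 2.72 mA

V_GS = V_G = 2.71 V, so V_ov = 2.71 − 1.43 = 1.28 V.
Assume saturation: I_D = ½ k_n V_ov² = 0.5 × 3.32 × 1.28² = 2.72 mA, giving V_DS = V_DD − I_D R_D = 8.71 − 2.72 × 2.26 = 2.56 V.
V_DS = 2.56 V ≥ V_ov = 1.28 V, confirming saturation.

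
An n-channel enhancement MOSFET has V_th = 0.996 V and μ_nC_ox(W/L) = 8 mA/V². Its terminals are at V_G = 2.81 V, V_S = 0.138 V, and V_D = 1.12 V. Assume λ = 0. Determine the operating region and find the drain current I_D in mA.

Triode; I_D = 9.31 mA

V_GS = V_G − V_S = 2.81 − 0.138 = 2.67 V; V_DS = V_D − V_S = 1.12 − 0.138 = 0.982 V.
V_ov = V_GS − V_th = 2.67 − 0.996 = 1.68 V.
Since V_DS = 0.982 V < V_ov = 1.68 V, the device is in the triode region.
I_D = k_n [V_ov · V_DS − ½ V_DS²] = 8 × [1.68 × 0.982 − 0.5 × 0.982²] = 9.31 mA.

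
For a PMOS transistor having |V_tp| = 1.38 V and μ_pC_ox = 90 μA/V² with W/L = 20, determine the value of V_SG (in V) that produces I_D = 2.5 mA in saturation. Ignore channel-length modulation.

k_p = μ_pC_ox · (W/L) = 1.8 mA/V².
In saturation I_D = ½ k_p (V_SG − |V_tp|)², so V_SG − |V_tp| = √(2 I_D / k_p) = √(2 × 2.5 / 1.8) = 1.67 V.
V_SG = 1.38 + 1.67 = 3.05 V.

V_SG = 3.05 V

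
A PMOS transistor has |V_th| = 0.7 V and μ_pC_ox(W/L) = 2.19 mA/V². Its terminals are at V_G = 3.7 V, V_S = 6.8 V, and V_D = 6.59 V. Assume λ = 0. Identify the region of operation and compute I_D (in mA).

Triode; I_D = 1.06 mA

V_SG = V_S − V_G = 6.8 − 3.7 = 3.1 V; V_SD = V_S − V_D = 6.8 − 6.59 = 0.21 V.
V_ov = V_SG − |V_th| = 3.1 − 0.7 = 2.4 V.
Since V_SD = 0.21 V < V_ov = 2.4 V, the device is in the triode region.
I_D = k_p [V_ov · V_SD − ½ V_SD²] = 2.19 × [2.4 × 0.21 − 0.5 × 0.21²] = 1.06 mA.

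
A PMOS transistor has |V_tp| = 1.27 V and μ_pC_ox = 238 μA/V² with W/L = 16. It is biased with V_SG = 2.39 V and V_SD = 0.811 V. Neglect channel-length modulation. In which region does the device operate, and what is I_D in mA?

Triode; I_D = 2.21 mA

k_p = μ_pC_ox · (W/L) = 3.808 mA/V².
V_ov = V_SG − |V_tp| = 2.39 − 1.27 = 1.12 V.
Since V_SD = 0.811 V < V_ov = 1.12 V, the device is in the triode region.
I_D = k_p [V_ov · V_SD − ½ V_SD²] = 3.808 × [1.12 × 0.811 − 0.5 × 0.811²] = 2.21 mA.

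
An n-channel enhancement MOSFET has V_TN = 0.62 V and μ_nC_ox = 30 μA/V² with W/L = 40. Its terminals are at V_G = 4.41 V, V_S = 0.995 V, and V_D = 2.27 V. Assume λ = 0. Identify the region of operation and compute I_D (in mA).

V_GS = V_G − V_S = 4.41 − 0.995 = 3.42 V; V_DS = V_D − V_S = 2.27 − 0.995 = 1.27 V.
k_n = μ_nC_ox · (W/L) = 1.2 mA/V².
V_ov = V_GS − V_TN = 3.42 − 0.62 = 2.79 V.
Since V_DS = 1.27 V < V_ov = 2.79 V, the device is in the triode region.
I_D = k_n [V_ov · V_DS − ½ V_DS²] = 1.2 × [2.79 × 1.27 − 0.5 × 1.27²] = 3.3 mA.

Triode; I_D = 3.30 mA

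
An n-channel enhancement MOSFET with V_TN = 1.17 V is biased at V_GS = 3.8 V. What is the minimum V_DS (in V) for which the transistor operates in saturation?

The boundary between triode and saturation is V_DS = V_GS − V_TN = V_ov.
V_ov = 3.8 − 1.17 = 2.63 V.

V_DS,sat = 2.63 V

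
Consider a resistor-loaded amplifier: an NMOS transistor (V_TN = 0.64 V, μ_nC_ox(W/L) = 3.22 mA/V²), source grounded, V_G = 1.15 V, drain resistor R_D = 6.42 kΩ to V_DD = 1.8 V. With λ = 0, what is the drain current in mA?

V_GS = V_G = 1.15 V, so V_ov = 1.15 − 0.64 = 0.51 V.
Assume saturation: I_D = ½ k_n V_ov² = 0.5 × 3.22 × 0.51² = 0.419 mA, giving V_DS = V_DD − I_D R_D = 1.8 − 0.419 × 6.42 = -0.888 V.
But -0.888 V < V_ov = 0.51 V, so the device is actually in triode.
In triode I_D = k_n[V_ov V_DS − ½ V_DS²] and I_D = (V_DD − V_DS)/R_D. Equating: 10.3 V_DS² − 11.54 V_DS + 1.8 = 0, giving V_DS = 0.187 V (the root below V_ov).
I_D = (1.8 − 0.187) / 6.42 = 0.251 mA.

I_D = 0.251 mA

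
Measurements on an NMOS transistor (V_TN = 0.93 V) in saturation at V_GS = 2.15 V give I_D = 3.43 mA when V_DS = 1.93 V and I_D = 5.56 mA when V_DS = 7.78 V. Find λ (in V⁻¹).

λ = 0.134 V⁻¹

With V_GS fixed, I_D ∝ (1 + λ V_DS) in saturation, so I_D2/I_D1 = (1 + λ V_DS2)/(1 + λ V_DS1).
5.56/3.43 = 1.621 = (1 + 7.78 λ)/(1 + 1.93 λ).
Solving: λ (I_D1 V_DS2 − I_D2 V_DS1) = I_D2 − I_D1, so λ = (5.56 − 3.43) / (3.43 × 7.78 − 5.56 × 1.93) = 2.13 / 16 = 0.134 V⁻¹.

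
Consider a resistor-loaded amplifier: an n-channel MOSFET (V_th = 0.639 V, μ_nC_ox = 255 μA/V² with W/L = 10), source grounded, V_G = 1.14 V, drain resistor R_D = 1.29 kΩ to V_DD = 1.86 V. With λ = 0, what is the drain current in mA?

V_GS = V_G = 1.14 V, so V_ov = 1.14 − 0.639 = 0.501 V.
k_n = μ_nC_ox · (W/L) = 2.55 mA/V².
Assume saturation: I_D = ½ k_n V_ov² = 0.5 × 2.55 × 0.501² = 0.32 mA, giving V_DS = V_DD − I_D R_D = 1.86 − 0.32 × 1.29 = 1.45 V.
V_DS = 1.45 V ≥ V_ov = 0.501 V, confirming saturation.

I_D = 0.320 mA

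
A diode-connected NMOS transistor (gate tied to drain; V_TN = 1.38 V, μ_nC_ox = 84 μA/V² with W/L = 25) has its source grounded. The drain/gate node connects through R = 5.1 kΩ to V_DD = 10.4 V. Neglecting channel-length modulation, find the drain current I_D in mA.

With gate tied to drain, V_GS = V_DS ≥ V_GS − V_TN, so the device is in saturation.
k_n = μ_nC_ox · (W/L) = 2.1 mA/V².
KCL at the drain: ½ k_n (V_GS − V_TN)² = (V_DD − V_GS)/R.
Let x = V_GS − 1.38. Then 5.35 x² + x − 9.02 = 0, giving x = 1.21 V (positive root), so V_GS = 2.59 V.
I_D = (V_DD − V_GS)/R = (10.4 − 2.59) / 5.1 = 1.53 mA.

I_D = 1.53 mA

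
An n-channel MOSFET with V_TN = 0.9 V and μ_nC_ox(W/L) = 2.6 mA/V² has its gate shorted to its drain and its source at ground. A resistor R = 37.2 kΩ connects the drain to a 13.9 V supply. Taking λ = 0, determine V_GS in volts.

V_GS = 1.41 V

With gate tied to drain, V_GS = V_DS ≥ V_GS − V_TN, so the device is in saturation.
KCL at the drain: ½ k_n (V_GS − V_TN)² = (V_DD − V_GS)/R.
Let x = V_GS − 0.9. Then 48.4 x² + x − 13 = 0, giving x = 0.508 V (positive root), so V_GS = 1.41 V.
I_D = (V_DD − V_GS)/R = (13.9 − 1.41) / 37.2 = 0.336 mA.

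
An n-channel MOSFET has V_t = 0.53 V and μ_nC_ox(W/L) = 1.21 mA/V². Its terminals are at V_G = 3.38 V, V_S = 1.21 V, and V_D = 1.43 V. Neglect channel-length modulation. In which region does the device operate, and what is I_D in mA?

V_GS = V_G − V_S = 3.38 − 1.21 = 2.17 V; V_DS = V_D − V_S = 1.43 − 1.21 = 0.22 V.
V_ov = V_GS − V_t = 2.17 − 0.53 = 1.64 V.
Since V_DS = 0.22 V < V_ov = 1.64 V, the device is in the triode region.
I_D = k_n [V_ov · V_DS − ½ V_DS²] = 1.21 × [1.64 × 0.22 − 0.5 × 0.22²] = 0.407 mA.

Triode; I_D = 0.407 mA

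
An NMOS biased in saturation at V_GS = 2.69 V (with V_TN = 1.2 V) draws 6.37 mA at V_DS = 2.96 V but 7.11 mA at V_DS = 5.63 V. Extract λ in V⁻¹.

λ = 0.0499 V⁻¹

With V_GS fixed, I_D ∝ (1 + λ V_DS) in saturation, so I_D2/I_D1 = (1 + λ V_DS2)/(1 + λ V_DS1).
7.11/6.37 = 1.116 = (1 + 5.63 λ)/(1 + 2.96 λ).
Solving: λ (I_D1 V_DS2 − I_D2 V_DS1) = I_D2 − I_D1, so λ = (7.11 − 6.37) / (6.37 × 5.63 − 7.11 × 2.96) = 0.74 / 14.8 = 0.0499 V⁻¹.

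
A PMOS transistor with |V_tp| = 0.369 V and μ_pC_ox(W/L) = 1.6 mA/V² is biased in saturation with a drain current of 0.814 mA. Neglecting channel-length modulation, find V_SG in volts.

In saturation I_D = ½ k_p (V_SG − |V_tp|)², so V_SG − |V_tp| = √(2 I_D / k_p) = √(2 × 0.814 / 1.6) = 1.01 V.
V_SG = 0.369 + 1.01 = 1.38 V.

V_SG = 1.38 V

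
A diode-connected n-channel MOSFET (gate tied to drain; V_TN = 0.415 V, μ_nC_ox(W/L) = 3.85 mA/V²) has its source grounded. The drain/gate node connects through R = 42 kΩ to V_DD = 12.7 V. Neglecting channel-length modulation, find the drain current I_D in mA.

I_D = 0.283 mA

With gate tied to drain, V_GS = V_DS ≥ V_GS − V_TN, so the device is in saturation.
KCL at the drain: ½ k_n (V_GS − V_TN)² = (V_DD − V_GS)/R.
Let x = V_GS − 0.415. Then 80.9 x² + x − 12.29 = 0, giving x = 0.384 V (positive root), so V_GS = 0.799 V.
I_D = (V_DD − V_GS)/R = (12.7 − 0.799) / 42 = 0.283 mA.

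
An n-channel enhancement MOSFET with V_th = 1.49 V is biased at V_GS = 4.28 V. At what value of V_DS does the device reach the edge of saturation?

The boundary between triode and saturation is V_DS = V_GS − V_th = V_ov.
V_ov = 4.28 − 1.49 = 2.79 V.

V_DS,sat = 2.79 V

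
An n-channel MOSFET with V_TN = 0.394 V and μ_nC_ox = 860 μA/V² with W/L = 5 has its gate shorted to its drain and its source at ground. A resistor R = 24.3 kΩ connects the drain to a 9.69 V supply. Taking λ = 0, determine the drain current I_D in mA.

I_D = 0.366 mA

With gate tied to drain, V_GS = V_DS ≥ V_GS − V_TN, so the device is in saturation.
k_n = μ_nC_ox · (W/L) = 4.3 mA/V².
KCL at the drain: ½ k_n (V_GS − V_TN)² = (V_DD − V_GS)/R.
Let x = V_GS − 0.394. Then 52.2 x² + x − 9.296 = 0, giving x = 0.412 V (positive root), so V_GS = 0.806 V.
I_D = (V_DD − V_GS)/R = (9.69 − 0.806) / 24.3 = 0.366 mA.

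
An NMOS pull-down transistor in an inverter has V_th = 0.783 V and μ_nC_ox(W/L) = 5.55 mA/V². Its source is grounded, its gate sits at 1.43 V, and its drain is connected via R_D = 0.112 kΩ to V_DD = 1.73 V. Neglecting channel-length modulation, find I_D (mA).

I_D = 1.16 mA

V_GS = V_G = 1.43 V, so V_ov = 1.43 − 0.783 = 0.647 V.
Assume saturation: I_D = ½ k_n V_ov² = 0.5 × 5.55 × 0.647² = 1.16 mA, giving V_DS = V_DD − I_D R_D = 1.73 − 1.16 × 0.112 = 1.6 V.
V_DS = 1.6 V ≥ V_ov = 0.647 V, confirming saturation.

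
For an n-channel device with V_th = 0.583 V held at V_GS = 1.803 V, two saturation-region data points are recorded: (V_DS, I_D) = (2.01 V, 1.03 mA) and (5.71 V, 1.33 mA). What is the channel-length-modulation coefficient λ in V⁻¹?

With V_GS fixed, I_D ∝ (1 + λ V_DS) in saturation, so I_D2/I_D1 = (1 + λ V_DS2)/(1 + λ V_DS1).
1.33/1.03 = 1.291 = (1 + 5.71 λ)/(1 + 2.01 λ).
Solving: λ (I_D1 V_DS2 − I_D2 V_DS1) = I_D2 − I_D1, so λ = (1.33 − 1.03) / (1.03 × 5.71 − 1.33 × 2.01) = 0.3 / 3.21 = 0.0935 V⁻¹.

λ = 0.0935 V⁻¹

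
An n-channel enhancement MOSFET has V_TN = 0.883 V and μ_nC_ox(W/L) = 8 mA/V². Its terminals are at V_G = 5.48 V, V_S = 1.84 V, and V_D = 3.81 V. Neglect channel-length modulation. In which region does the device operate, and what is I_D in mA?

V_GS = V_G − V_S = 5.48 − 1.84 = 3.64 V; V_DS = V_D − V_S = 3.81 − 1.84 = 1.97 V.
V_ov = V_GS − V_TN = 3.64 − 0.883 = 2.76 V.
Since V_DS = 1.97 V < V_ov = 2.76 V, the device is in the triode region.
I_D = k_n [V_ov · V_DS − ½ V_DS²] = 8 × [2.76 × 1.97 − 0.5 × 1.97²] = 27.9 mA.

Triode; I_D = 27.9 mA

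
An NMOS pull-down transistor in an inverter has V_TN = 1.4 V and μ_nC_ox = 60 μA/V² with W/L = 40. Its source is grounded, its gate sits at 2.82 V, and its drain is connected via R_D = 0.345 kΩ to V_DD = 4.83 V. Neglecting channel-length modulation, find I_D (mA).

V_GS = V_G = 2.82 V, so V_ov = 2.82 − 1.4 = 1.42 V.
k_n = μ_nC_ox · (W/L) = 2.4 mA/V².
Assume saturation: I_D = ½ k_n V_ov² = 0.5 × 2.4 × 1.42² = 2.42 mA, giving V_DS = V_DD − I_D R_D = 4.83 − 2.42 × 0.345 = 4 V.
V_DS = 4 V ≥ V_ov = 1.42 V, confirming saturation.

I_D = 2.42 mA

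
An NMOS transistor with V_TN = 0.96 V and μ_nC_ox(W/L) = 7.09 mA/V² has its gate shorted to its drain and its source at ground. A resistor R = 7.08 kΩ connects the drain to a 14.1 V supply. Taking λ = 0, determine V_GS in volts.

V_GS = 1.66 V

With gate tied to drain, V_GS = V_DS ≥ V_GS − V_TN, so the device is in saturation.
KCL at the drain: ½ k_n (V_GS − V_TN)² = (V_DD − V_GS)/R.
Let x = V_GS − 0.96. Then 25.1 x² + x − 13.14 = 0, giving x = 0.704 V (positive root), so V_GS = 1.66 V.
I_D = (V_DD − V_GS)/R = (14.1 − 1.66) / 7.08 = 1.76 mA.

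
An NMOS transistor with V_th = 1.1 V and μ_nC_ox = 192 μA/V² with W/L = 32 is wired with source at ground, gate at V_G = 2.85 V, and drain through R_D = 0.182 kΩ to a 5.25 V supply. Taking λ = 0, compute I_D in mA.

V_GS = V_G = 2.85 V, so V_ov = 2.85 − 1.1 = 1.75 V.
k_n = μ_nC_ox · (W/L) = 6.144 mA/V².
Assume saturation: I_D = ½ k_n V_ov² = 0.5 × 6.144 × 1.75² = 9.41 mA, giving V_DS = V_DD − I_D R_D = 5.25 − 9.41 × 0.182 = 3.54 V.
V_DS = 3.54 V ≥ V_ov = 1.75 V, confirming saturation.

I_D = 9.41 mA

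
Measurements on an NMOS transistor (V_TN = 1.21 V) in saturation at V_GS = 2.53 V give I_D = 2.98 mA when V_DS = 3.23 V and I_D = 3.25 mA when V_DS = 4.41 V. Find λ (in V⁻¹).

With V_GS fixed, I_D ∝ (1 + λ V_DS) in saturation, so I_D2/I_D1 = (1 + λ V_DS2)/(1 + λ V_DS1).
3.25/2.98 = 1.091 = (1 + 4.41 λ)/(1 + 3.23 λ).
Solving: λ (I_D1 V_DS2 − I_D2 V_DS1) = I_D2 − I_D1, so λ = (3.25 − 2.98) / (2.98 × 4.41 − 3.25 × 3.23) = 0.27 / 2.64 = 0.102 V⁻¹.

λ = 0.102 V⁻¹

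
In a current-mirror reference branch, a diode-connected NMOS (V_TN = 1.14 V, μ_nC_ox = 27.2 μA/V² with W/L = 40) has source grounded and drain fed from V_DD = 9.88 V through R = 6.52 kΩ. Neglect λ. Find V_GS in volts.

V_GS = 2.58 V

With gate tied to drain, V_GS = V_DS ≥ V_GS − V_TN, so the device is in saturation.
k_n = μ_nC_ox · (W/L) = 1.088 mA/V².
KCL at the drain: ½ k_n (V_GS − V_TN)² = (V_DD − V_GS)/R.
Let x = V_GS − 1.14. Then 3.55 x² + x − 8.74 = 0, giving x = 1.44 V (positive root), so V_GS = 2.58 V.
I_D = (V_DD − V_GS)/R = (9.88 − 2.58) / 6.52 = 1.12 mA.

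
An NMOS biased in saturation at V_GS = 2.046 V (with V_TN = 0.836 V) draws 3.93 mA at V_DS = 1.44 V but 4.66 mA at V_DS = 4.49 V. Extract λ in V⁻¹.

With V_GS fixed, I_D ∝ (1 + λ V_DS) in saturation, so I_D2/I_D1 = (1 + λ V_DS2)/(1 + λ V_DS1).
4.66/3.93 = 1.186 = (1 + 4.49 λ)/(1 + 1.44 λ).
Solving: λ (I_D1 V_DS2 − I_D2 V_DS1) = I_D2 − I_D1, so λ = (4.66 − 3.93) / (3.93 × 4.49 − 4.66 × 1.44) = 0.73 / 10.9 = 0.0668 V⁻¹.

λ = 0.0668 V⁻¹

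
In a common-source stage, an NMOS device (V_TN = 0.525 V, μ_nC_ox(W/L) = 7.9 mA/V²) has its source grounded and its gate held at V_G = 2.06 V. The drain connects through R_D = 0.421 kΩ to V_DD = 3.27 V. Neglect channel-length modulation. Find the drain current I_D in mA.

V_GS = V_G = 2.06 V, so V_ov = 2.06 − 0.525 = 1.54 V.
Assume saturation: I_D = ½ k_n V_ov² = 0.5 × 7.9 × 1.54² = 9.31 mA, giving V_DS = V_DD − I_D R_D = 3.27 − 9.31 × 0.421 = -0.648 V.
But -0.648 V < V_ov = 1.54 V, so the device is actually in triode.
In triode I_D = k_n[V_ov V_DS − ½ V_DS²] and I_D = (V_DD − V_DS)/R_D. Equating: 1.66 V_DS² − 6.105 V_DS + 3.27 = 0, giving V_DS = 0.651 V (the root below V_ov).
I_D = (3.27 − 0.651) / 0.421 = 6.22 mA.

I_D = 6.22 mA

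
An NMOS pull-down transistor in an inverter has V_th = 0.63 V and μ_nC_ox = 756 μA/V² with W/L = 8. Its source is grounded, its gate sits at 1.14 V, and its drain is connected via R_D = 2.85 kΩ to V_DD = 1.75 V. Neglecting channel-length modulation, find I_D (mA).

I_D = 0.536 mA

V_GS = V_G = 1.14 V, so V_ov = 1.14 − 0.63 = 0.51 V.
k_n = μ_nC_ox · (W/L) = 6.048 mA/V².
Assume saturation: I_D = ½ k_n V_ov² = 0.5 × 6.048 × 0.51² = 0.787 mA, giving V_DS = V_DD − I_D R_D = 1.75 − 0.787 × 2.85 = -0.492 V.
But -0.492 V < V_ov = 0.51 V, so the device is actually in triode.
In triode I_D = k_n[V_ov V_DS − ½ V_DS²] and I_D = (V_DD − V_DS)/R_D. Equating: 8.62 V_DS² − 9.791 V_DS + 1.75 = 0, giving V_DS = 0.222 V (the root below V_ov).
I_D = (1.75 − 0.222) / 2.85 = 0.536 mA.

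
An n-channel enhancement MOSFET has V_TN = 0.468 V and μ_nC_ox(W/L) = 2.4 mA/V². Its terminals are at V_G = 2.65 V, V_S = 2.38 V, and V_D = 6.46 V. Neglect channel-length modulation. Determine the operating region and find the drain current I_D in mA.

Cutoff; I_D = 0 mA

V_GS = V_G − V_S = 2.65 − 2.38 = 0.27 V; V_DS = V_D − V_S = 6.46 − 2.38 = 4.08 V.
V_GS = 0.27 V < V_TN = 0.468 V, so the transistor is in cutoff.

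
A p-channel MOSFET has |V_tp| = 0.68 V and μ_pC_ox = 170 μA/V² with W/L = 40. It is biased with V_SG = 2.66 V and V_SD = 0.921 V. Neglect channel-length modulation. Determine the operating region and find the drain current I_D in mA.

Triode; I_D = 9.52 mA

k_p = μ_pC_ox · (W/L) = 6.8 mA/V².
V_ov = V_SG − |V_tp| = 2.66 − 0.68 = 1.98 V.
Since V_SD = 0.921 V < V_ov = 1.98 V, the device is in the triode region.
I_D = k_p [V_ov · V_SD − ½ V_SD²] = 6.8 × [1.98 × 0.921 − 0.5 × 0.921²] = 9.52 mA.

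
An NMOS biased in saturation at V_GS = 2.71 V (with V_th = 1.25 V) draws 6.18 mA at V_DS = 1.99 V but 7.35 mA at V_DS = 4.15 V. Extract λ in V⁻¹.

λ = 0.106 V⁻¹

With V_GS fixed, I_D ∝ (1 + λ V_DS) in saturation, so I_D2/I_D1 = (1 + λ V_DS2)/(1 + λ V_DS1).
7.35/6.18 = 1.189 = (1 + 4.15 λ)/(1 + 1.99 λ).
Solving: λ (I_D1 V_DS2 − I_D2 V_DS1) = I_D2 − I_D1, so λ = (7.35 − 6.18) / (6.18 × 4.15 − 7.35 × 1.99) = 1.17 / 11 = 0.106 V⁻¹.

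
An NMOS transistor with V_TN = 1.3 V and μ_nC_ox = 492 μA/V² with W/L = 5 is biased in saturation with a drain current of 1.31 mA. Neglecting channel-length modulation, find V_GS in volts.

V_GS = 2.33 V

k_n = μ_nC_ox · (W/L) = 2.46 mA/V².
In saturation I_D = ½ k_n (V_GS − V_TN)², so V_GS − V_TN = √(2 I_D / k_n) = √(2 × 1.31 / 2.46) = 1.03 V.
V_GS = 1.3 + 1.03 = 2.33 V.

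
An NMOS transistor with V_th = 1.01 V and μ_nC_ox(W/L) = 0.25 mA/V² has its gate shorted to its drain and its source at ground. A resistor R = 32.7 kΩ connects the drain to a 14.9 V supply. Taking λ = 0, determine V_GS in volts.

With gate tied to drain, V_GS = V_DS ≥ V_GS − V_th, so the device is in saturation.
KCL at the drain: ½ k_n (V_GS − V_th)² = (V_DD − V_GS)/R.
Let x = V_GS − 1.01. Then 4.09 x² + x − 13.89 = 0, giving x = 1.73 V (positive root), so V_GS = 2.74 V.
I_D = (V_DD − V_GS)/R = (14.9 − 2.74) / 32.7 = 0.372 mA.

V_GS = 2.74 V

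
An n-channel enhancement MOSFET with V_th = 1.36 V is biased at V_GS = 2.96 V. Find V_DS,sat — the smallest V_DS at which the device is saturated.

V_DS,sat = 1.60 V

The boundary between triode and saturation is V_DS = V_GS − V_th = V_ov.
V_ov = 2.96 − 1.36 = 1.6 V.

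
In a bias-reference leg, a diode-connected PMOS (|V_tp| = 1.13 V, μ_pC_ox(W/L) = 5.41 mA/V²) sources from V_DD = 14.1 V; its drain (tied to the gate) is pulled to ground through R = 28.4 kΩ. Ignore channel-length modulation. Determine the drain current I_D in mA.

I_D = 0.442 mA

With gate tied to drain, V_SG = V_SD ≥ V_SG − |V_tp|, so the device is in saturation.
KCL at the drain: ½ k_p (V_SG − |V_tp|)² = (V_DD − V_SG)/R.
Let x = V_SG − 1.13. Then 76.8 x² + x − 12.97 = 0, giving x = 0.404 V (positive root), so V_SG = 1.53 V.
I_D = (V_DD − V_SG)/R = (14.1 − 1.53) / 28.4 = 0.442 mA.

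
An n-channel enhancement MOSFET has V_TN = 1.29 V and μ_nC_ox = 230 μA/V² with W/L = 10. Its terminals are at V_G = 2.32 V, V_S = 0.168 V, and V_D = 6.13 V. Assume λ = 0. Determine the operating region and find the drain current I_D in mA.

Saturation; I_D = 0.855 mA

V_GS = V_G − V_S = 2.32 − 0.168 = 2.15 V; V_DS = V_D − V_S = 6.13 − 0.168 = 5.96 V.
k_n = μ_nC_ox · (W/L) = 2.3 mA/V².
V_ov = V_GS − V_TN = 2.15 − 1.29 = 0.862 V.
Since V_DS = 5.96 V ≥ V_ov = 0.862 V, the device is in saturation.
I_D = ½ k_n V_ov² = 0.5 × 2.3 × 0.862² = 0.855 mA.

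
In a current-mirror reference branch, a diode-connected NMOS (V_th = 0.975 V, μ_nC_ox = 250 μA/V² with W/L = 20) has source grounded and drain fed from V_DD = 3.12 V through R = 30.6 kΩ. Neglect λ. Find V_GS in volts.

With gate tied to drain, V_GS = V_DS ≥ V_GS − V_th, so the device is in saturation.
k_n = μ_nC_ox · (W/L) = 5 mA/V².
KCL at the drain: ½ k_n (V_GS − V_th)² = (V_DD − V_GS)/R.
Let x = V_GS − 0.975. Then 76.5 x² + x − 2.145 = 0, giving x = 0.161 V (positive root), so V_GS = 1.14 V.
I_D = (V_DD − V_GS)/R = (3.12 − 1.14) / 30.6 = 0.0648 mA.

V_GS = 1.14 V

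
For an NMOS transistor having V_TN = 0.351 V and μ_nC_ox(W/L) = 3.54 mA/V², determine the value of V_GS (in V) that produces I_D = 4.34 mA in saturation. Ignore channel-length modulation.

V_GS = 1.92 V

In saturation I_D = ½ k_n (V_GS − V_TN)², so V_GS − V_TN = √(2 I_D / k_n) = √(2 × 4.34 / 3.54) = 1.57 V.
V_GS = 0.351 + 1.57 = 1.92 V.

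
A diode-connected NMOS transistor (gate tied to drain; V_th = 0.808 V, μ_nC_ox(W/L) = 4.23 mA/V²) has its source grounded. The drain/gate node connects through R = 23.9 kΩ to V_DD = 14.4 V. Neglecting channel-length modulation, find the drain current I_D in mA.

With gate tied to drain, V_GS = V_DS ≥ V_GS − V_th, so the device is in saturation.
KCL at the drain: ½ k_n (V_GS − V_th)² = (V_DD − V_GS)/R.
Let x = V_GS − 0.808. Then 50.5 x² + x − 13.59 = 0, giving x = 0.509 V (positive root), so V_GS = 1.32 V.
I_D = (V_DD − V_GS)/R = (14.4 − 1.32) / 23.9 = 0.547 mA.

I_D = 0.547 mA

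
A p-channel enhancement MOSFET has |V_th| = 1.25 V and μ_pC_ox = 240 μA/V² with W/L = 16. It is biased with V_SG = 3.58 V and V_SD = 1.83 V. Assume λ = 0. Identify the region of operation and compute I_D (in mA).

Triode; I_D = 9.94 mA

k_p = μ_pC_ox · (W/L) = 3.84 mA/V².
V_ov = V_SG − |V_th| = 3.58 − 1.25 = 2.33 V.
Since V_SD = 1.83 V < V_ov = 2.33 V, the device is in the triode region.
I_D = k_p [V_ov · V_SD − ½ V_SD²] = 3.84 × [2.33 × 1.83 − 0.5 × 1.83²] = 9.94 mA.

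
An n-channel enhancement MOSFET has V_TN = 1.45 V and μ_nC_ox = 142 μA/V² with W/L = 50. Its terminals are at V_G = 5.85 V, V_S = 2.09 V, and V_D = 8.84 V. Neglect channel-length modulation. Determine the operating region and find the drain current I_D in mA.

Saturation; I_D = 18.9 mA

V_GS = V_G − V_S = 5.85 − 2.09 = 3.76 V; V_DS = V_D − V_S = 8.84 − 2.09 = 6.75 V.
k_n = μ_nC_ox · (W/L) = 7.1 mA/V².
V_ov = V_GS − V_TN = 3.76 − 1.45 = 2.31 V.
Since V_DS = 6.75 V ≥ V_ov = 2.31 V, the device is in saturation.
I_D = ½ k_n V_ov² = 0.5 × 7.1 × 2.31² = 18.9 mA.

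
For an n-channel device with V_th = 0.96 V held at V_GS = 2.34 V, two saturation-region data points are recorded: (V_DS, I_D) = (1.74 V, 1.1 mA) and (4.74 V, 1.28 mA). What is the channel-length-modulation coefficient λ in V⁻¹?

λ = 0.0603 V⁻¹

With V_GS fixed, I_D ∝ (1 + λ V_DS) in saturation, so I_D2/I_D1 = (1 + λ V_DS2)/(1 + λ V_DS1).
1.28/1.1 = 1.164 = (1 + 4.74 λ)/(1 + 1.74 λ).
Solving: λ (I_D1 V_DS2 − I_D2 V_DS1) = I_D2 − I_D1, so λ = (1.28 − 1.1) / (1.1 × 4.74 − 1.28 × 1.74) = 0.18 / 2.99 = 0.0603 V⁻¹.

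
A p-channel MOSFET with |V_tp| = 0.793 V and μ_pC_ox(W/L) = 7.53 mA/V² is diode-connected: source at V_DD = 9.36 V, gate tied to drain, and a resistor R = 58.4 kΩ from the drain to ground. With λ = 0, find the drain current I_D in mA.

With gate tied to drain, V_SG = V_SD ≥ V_SG − |V_tp|, so the device is in saturation.
KCL at the drain: ½ k_p (V_SG − |V_tp|)² = (V_DD − V_SG)/R.
Let x = V_SG − 0.793. Then 220 x² + x − 8.567 = 0, giving x = 0.195 V (positive root), so V_SG = 0.988 V.
I_D = (V_DD − V_SG)/R = (9.36 − 0.988) / 58.4 = 0.143 mA.

I_D = 0.143 mA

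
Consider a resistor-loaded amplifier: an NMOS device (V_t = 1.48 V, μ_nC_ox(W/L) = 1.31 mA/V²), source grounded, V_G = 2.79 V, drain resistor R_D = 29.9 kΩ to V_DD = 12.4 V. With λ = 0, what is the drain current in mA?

I_D = 0.406 mA

V_GS = V_G = 2.79 V, so V_ov = 2.79 − 1.48 = 1.31 V.
Assume saturation: I_D = ½ k_n V_ov² = 0.5 × 1.31 × 1.31² = 1.12 mA, giving V_DS = V_DD − I_D R_D = 12.4 − 1.12 × 29.9 = -21.2 V.
But -21.2 V < V_ov = 1.31 V, so the device is actually in triode.
In triode I_D = k_n[V_ov V_DS − ½ V_DS²] and I_D = (V_DD − V_DS)/R_D. Equating: 19.6 V_DS² − 52.31 V_DS + 12.4 = 0, giving V_DS = 0.263 V (the root below V_ov).
I_D = (12.4 − 0.263) / 29.9 = 0.406 mA.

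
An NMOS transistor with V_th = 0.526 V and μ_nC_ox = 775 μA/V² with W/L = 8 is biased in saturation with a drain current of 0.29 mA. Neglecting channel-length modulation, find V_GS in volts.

k_n = μ_nC_ox · (W/L) = 6.2 mA/V².
In saturation I_D = ½ k_n (V_GS − V_th)², so V_GS − V_th = √(2 I_D / k_n) = √(2 × 0.29 / 6.2) = 0.306 V.
V_GS = 0.526 + 0.306 = 0.832 V.

V_GS = 0.832 V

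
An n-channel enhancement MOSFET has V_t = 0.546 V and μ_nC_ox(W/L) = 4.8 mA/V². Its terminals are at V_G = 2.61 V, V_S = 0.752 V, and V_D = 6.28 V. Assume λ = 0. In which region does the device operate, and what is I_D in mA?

V_GS = V_G − V_S = 2.61 − 0.752 = 1.86 V; V_DS = V_D − V_S = 6.28 − 0.752 = 5.53 V.
V_ov = V_GS − V_t = 1.86 − 0.546 = 1.31 V.
Since V_DS = 5.53 V ≥ V_ov = 1.31 V, the device is in saturation.
I_D = ½ k_n V_ov² = 0.5 × 4.8 × 1.31² = 4.13 mA.

Saturation; I_D = 4.13 mA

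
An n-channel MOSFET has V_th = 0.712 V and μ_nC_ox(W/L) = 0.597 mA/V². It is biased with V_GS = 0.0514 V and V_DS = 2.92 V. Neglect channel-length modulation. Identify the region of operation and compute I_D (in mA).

V_GS = 0.0514 V < V_th = 0.712 V, so the transistor is in cutoff.

Cutoff; I_D = 0 mA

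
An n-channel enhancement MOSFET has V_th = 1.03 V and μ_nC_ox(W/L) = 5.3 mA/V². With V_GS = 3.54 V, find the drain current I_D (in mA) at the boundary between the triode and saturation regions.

I_D = 16.7 mA

At the boundary V_DS = V_ov = V_GS − V_th = 3.54 − 1.03 = 2.51 V.
I_D = ½ k_n V_ov² = 0.5 × 5.3 × 2.51² = 16.7 mA.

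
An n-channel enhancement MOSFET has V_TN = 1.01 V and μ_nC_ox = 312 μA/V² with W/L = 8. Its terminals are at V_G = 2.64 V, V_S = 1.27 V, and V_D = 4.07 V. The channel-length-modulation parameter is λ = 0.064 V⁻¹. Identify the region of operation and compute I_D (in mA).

V_GS = V_G − V_S = 2.64 − 1.27 = 1.37 V; V_DS = V_D − V_S = 4.07 − 1.27 = 2.8 V.
k_n = μ_nC_ox · (W/L) = 2.496 mA/V².
V_ov = V_GS − V_TN = 1.37 − 1.01 = 0.36 V.
Since V_DS = 2.8 V ≥ V_ov = 0.36 V, the device is in saturation.
I_D = ½ k_n V_ov² (1 + λ V_DS) = 0.5 × 2.496 × 0.36² × (1 + 0.064 × 2.8) = 0.191 mA.

Saturation; I_D = 0.191 mA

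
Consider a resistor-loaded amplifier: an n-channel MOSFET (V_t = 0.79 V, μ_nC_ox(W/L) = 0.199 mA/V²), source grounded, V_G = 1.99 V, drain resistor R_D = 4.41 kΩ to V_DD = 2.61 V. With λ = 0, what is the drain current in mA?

V_GS = V_G = 1.99 V, so V_ov = 1.99 − 0.79 = 1.2 V.
Assume saturation: I_D = ½ k_n V_ov² = 0.5 × 0.199 × 1.2² = 0.143 mA, giving V_DS = V_DD − I_D R_D = 2.61 − 0.143 × 4.41 = 1.98 V.
V_DS = 1.98 V ≥ V_ov = 1.2 V, confirming saturation.

I_D = 0.143 mA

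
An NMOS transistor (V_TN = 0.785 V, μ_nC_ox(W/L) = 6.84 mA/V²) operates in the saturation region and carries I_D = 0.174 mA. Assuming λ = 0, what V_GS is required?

In saturation I_D = ½ k_n (V_GS − V_TN)², so V_GS − V_TN = √(2 I_D / k_n) = √(2 × 0.174 / 6.84) = 0.226 V.
V_GS = 0.785 + 0.226 = 1.01 V.

V_GS = 1.01 V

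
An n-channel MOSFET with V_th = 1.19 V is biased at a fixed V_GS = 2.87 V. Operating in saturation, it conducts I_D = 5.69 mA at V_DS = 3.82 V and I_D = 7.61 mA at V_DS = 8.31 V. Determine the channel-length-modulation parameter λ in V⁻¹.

λ = 0.105 V⁻¹

With V_GS fixed, I_D ∝ (1 + λ V_DS) in saturation, so I_D2/I_D1 = (1 + λ V_DS2)/(1 + λ V_DS1).
7.61/5.69 = 1.337 = (1 + 8.31 λ)/(1 + 3.82 λ).
Solving: λ (I_D1 V_DS2 − I_D2 V_DS1) = I_D2 − I_D1, so λ = (7.61 − 5.69) / (5.69 × 8.31 − 7.61 × 3.82) = 1.92 / 18.2 = 0.105 V⁻¹.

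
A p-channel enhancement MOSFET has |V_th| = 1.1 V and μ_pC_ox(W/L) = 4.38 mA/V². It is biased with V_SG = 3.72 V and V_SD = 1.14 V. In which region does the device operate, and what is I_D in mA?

Triode; I_D = 10.2 mA

V_ov = V_SG − |V_th| = 3.72 − 1.1 = 2.62 V.
Since V_SD = 1.14 V < V_ov = 2.62 V, the device is in the triode region.
I_D = k_p [V_ov · V_SD − ½ V_SD²] = 4.38 × [2.62 × 1.14 − 0.5 × 1.14²] = 10.2 mA.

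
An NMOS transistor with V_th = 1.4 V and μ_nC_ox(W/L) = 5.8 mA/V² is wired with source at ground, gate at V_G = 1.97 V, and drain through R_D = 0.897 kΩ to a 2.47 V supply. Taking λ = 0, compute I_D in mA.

I_D = 0.942 mA

V_GS = V_G = 1.97 V, so V_ov = 1.97 − 1.4 = 0.57 V.
Assume saturation: I_D = ½ k_n V_ov² = 0.5 × 5.8 × 0.57² = 0.942 mA, giving V_DS = V_DD − I_D R_D = 2.47 − 0.942 × 0.897 = 1.62 V.
V_DS = 1.62 V ≥ V_ov = 0.57 V, confirming saturation.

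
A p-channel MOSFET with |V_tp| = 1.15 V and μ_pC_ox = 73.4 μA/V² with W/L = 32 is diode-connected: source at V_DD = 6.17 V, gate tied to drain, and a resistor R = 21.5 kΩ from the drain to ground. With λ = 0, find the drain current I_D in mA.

With gate tied to drain, V_SG = V_SD ≥ V_SG − |V_tp|, so the device is in saturation.
k_p = μ_pC_ox · (W/L) = 2.349 mA/V².
KCL at the drain: ½ k_p (V_SG − |V_tp|)² = (V_DD − V_SG)/R.
Let x = V_SG − 1.15. Then 25.2 x² + x − 5.02 = 0, giving x = 0.427 V (positive root), so V_SG = 1.58 V.
I_D = (V_DD − V_SG)/R = (6.17 − 1.58) / 21.5 = 0.214 mA.

I_D = 0.214 mA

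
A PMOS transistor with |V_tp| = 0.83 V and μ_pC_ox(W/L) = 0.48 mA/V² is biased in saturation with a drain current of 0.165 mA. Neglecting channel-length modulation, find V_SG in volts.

V_SG = 1.66 V

In saturation I_D = ½ k_p (V_SG − |V_tp|)², so V_SG − |V_tp| = √(2 I_D / k_p) = √(2 × 0.165 / 0.48) = 0.829 V.
V_SG = 0.83 + 0.829 = 1.66 V.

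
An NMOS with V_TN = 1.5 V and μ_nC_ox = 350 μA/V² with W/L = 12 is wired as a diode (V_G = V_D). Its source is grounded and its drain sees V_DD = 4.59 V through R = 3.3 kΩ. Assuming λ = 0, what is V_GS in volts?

With gate tied to drain, V_GS = V_DS ≥ V_GS − V_TN, so the device is in saturation.
k_n = μ_nC_ox · (W/L) = 4.2 mA/V².
KCL at the drain: ½ k_n (V_GS − V_TN)² = (V_DD − V_GS)/R.
Let x = V_GS − 1.5. Then 6.93 x² + x − 3.09 = 0, giving x = 0.599 V (positive root), so V_GS = 2.1 V.
I_D = (V_DD − V_GS)/R = (4.59 − 2.1) / 3.3 = 0.755 mA.

V_GS = 2.10 V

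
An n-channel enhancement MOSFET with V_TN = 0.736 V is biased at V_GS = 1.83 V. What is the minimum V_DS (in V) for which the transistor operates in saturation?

The boundary between triode and saturation is V_DS = V_GS − V_TN = V_ov.
V_ov = 1.83 − 0.736 = 1.09 V.

V_DS,sat = 1.09 V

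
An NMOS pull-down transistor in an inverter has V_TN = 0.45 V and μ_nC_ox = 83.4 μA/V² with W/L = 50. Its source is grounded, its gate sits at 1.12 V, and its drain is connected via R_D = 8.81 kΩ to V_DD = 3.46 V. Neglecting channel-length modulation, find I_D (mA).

I_D = 0.376 mA

V_GS = V_G = 1.12 V, so V_ov = 1.12 − 0.45 = 0.67 V.
k_n = μ_nC_ox · (W/L) = 4.17 mA/V².
Assume saturation: I_D = ½ k_n V_ov² = 0.5 × 4.17 × 0.67² = 0.936 mA, giving V_DS = V_DD − I_D R_D = 3.46 − 0.936 × 8.81 = -4.79 V.
But -4.79 V < V_ov = 0.67 V, so the device is actually in triode.
In triode I_D = k_n[V_ov V_DS − ½ V_DS²] and I_D = (V_DD − V_DS)/R_D. Equating: 18.4 V_DS² − 25.61 V_DS + 3.46 = 0, giving V_DS = 0.152 V (the root below V_ov).
I_D = (3.46 − 0.152) / 8.81 = 0.376 mA.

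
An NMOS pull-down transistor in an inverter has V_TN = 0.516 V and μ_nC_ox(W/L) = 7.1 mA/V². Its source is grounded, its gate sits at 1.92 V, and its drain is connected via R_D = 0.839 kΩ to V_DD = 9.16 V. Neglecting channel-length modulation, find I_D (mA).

I_D = 7.00 mA

V_GS = V_G = 1.92 V, so V_ov = 1.92 − 0.516 = 1.4 V.
Assume saturation: I_D = ½ k_n V_ov² = 0.5 × 7.1 × 1.4² = 7 mA, giving V_DS = V_DD − I_D R_D = 9.16 − 7 × 0.839 = 3.29 V.
V_DS = 3.29 V ≥ V_ov = 1.4 V, confirming saturation.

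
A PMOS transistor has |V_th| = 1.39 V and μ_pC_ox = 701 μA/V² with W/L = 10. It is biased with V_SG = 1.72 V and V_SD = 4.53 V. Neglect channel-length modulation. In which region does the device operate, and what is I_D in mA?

k_p = μ_pC_ox · (W/L) = 7.01 mA/V².
V_ov = V_SG − |V_th| = 1.72 − 1.39 = 0.33 V.
Since V_SD = 4.53 V ≥ V_ov = 0.33 V, the device is in saturation.
I_D = ½ k_p V_ov² = 0.5 × 7.01 × 0.33² = 0.382 mA.

Saturation; I_D = 0.382 mA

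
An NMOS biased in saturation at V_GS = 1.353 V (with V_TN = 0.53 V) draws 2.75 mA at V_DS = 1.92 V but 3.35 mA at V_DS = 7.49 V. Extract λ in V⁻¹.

With V_GS fixed, I_D ∝ (1 + λ V_DS) in saturation, so I_D2/I_D1 = (1 + λ V_DS2)/(1 + λ V_DS1).
3.35/2.75 = 1.218 = (1 + 7.49 λ)/(1 + 1.92 λ).
Solving: λ (I_D1 V_DS2 − I_D2 V_DS1) = I_D2 − I_D1, so λ = (3.35 − 2.75) / (2.75 × 7.49 − 3.35 × 1.92) = 0.6 / 14.2 = 0.0424 V⁻¹.

λ = 0.0424 V⁻¹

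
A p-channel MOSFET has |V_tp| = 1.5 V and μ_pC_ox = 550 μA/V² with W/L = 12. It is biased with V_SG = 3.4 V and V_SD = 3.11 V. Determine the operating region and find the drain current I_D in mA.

k_p = μ_pC_ox · (W/L) = 6.6 mA/V².
V_ov = V_SG − |V_tp| = 3.4 − 1.5 = 1.9 V.
Since V_SD = 3.11 V ≥ V_ov = 1.9 V, the device is in saturation.
I_D = ½ k_p V_ov² = 0.5 × 6.6 × 1.9² = 11.9 mA.

Saturation; I_D = 11.9 mA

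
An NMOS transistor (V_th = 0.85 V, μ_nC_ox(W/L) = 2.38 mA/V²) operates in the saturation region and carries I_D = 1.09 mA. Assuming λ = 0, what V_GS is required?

In saturation I_D = ½ k_n (V_GS − V_th)², so V_GS − V_th = √(2 I_D / k_n) = √(2 × 1.09 / 2.38) = 0.957 V.
V_GS = 0.85 + 0.957 = 1.81 V.

V_GS = 1.81 V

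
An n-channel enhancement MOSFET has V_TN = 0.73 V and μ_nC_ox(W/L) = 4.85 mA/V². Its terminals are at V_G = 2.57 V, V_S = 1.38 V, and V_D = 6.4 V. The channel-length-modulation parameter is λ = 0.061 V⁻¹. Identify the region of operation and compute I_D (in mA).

V_GS = V_G − V_S = 2.57 − 1.38 = 1.19 V; V_DS = V_D − V_S = 6.4 − 1.38 = 5.02 V.
V_ov = V_GS − V_TN = 1.19 − 0.73 = 0.46 V.
Since V_DS = 5.02 V ≥ V_ov = 0.46 V, the device is in saturation.
I_D = ½ k_n V_ov² (1 + λ V_DS) = 0.5 × 4.85 × 0.46² × (1 + 0.061 × 5.02) = 0.67 mA.

Saturation; I_D = 0.670 mA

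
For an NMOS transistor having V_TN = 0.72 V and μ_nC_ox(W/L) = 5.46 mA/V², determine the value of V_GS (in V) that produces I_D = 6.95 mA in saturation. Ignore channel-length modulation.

V_GS = 2.32 V

In saturation I_D = ½ k_n (V_GS − V_TN)², so V_GS − V_TN = √(2 I_D / k_n) = √(2 × 6.95 / 5.46) = 1.6 V.
V_GS = 0.72 + 1.6 = 2.32 V.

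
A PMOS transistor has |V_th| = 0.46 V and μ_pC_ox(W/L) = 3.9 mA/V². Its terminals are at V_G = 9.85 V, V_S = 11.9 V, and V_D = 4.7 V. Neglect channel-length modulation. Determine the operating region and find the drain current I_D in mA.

V_SG = V_S − V_G = 11.9 − 9.85 = 2.05 V; V_SD = V_S − V_D = 11.9 − 4.7 = 7.2 V.
V_ov = V_SG − |V_th| = 2.05 − 0.46 = 1.59 V.
Since V_SD = 7.2 V ≥ V_ov = 1.59 V, the device is in saturation.
I_D = ½ k_p V_ov² = 0.5 × 3.9 × 1.59² = 4.93 mA.

Saturation; I_D = 4.93 mA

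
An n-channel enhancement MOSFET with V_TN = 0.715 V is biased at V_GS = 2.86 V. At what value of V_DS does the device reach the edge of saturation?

V_DS,sat = 2.15 V

The boundary between triode and saturation is V_DS = V_GS − V_TN = V_ov.
V_ov = 2.86 − 0.715 = 2.15 V.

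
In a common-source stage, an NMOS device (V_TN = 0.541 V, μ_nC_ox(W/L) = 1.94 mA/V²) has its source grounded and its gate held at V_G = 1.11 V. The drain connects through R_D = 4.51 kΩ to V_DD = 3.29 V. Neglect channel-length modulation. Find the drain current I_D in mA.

V_GS = V_G = 1.11 V, so V_ov = 1.11 − 0.541 = 0.569 V.
Assume saturation: I_D = ½ k_n V_ov² = 0.5 × 1.94 × 0.569² = 0.314 mA, giving V_DS = V_DD − I_D R_D = 3.29 − 0.314 × 4.51 = 1.87 V.
V_DS = 1.87 V ≥ V_ov = 0.569 V, confirming saturation.

I_D = 0.314 mA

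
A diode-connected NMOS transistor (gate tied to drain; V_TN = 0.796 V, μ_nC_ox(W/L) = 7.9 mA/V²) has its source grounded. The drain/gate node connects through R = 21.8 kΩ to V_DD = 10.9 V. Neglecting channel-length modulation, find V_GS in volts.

V_GS = 1.13 V

With gate tied to drain, V_GS = V_DS ≥ V_GS − V_TN, so the device is in saturation.
KCL at the drain: ½ k_n (V_GS − V_TN)² = (V_DD − V_GS)/R.
Let x = V_GS − 0.796. Then 86.1 x² + x − 10.1 = 0, giving x = 0.337 V (positive root), so V_GS = 1.13 V.
I_D = (V_DD − V_GS)/R = (10.9 − 1.13) / 21.8 = 0.448 mA.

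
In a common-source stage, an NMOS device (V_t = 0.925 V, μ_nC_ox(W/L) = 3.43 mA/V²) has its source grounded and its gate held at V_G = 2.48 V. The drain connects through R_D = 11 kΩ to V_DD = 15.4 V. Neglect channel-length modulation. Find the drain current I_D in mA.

V_GS = V_G = 2.48 V, so V_ov = 2.48 − 0.925 = 1.55 V.
Assume saturation: I_D = ½ k_n V_ov² = 0.5 × 3.43 × 1.55² = 4.15 mA, giving V_DS = V_DD − I_D R_D = 15.4 − 4.15 × 11 = -30.2 V.
But -30.2 V < V_ov = 1.55 V, so the device is actually in triode.
In triode I_D = k_n[V_ov V_DS − ½ V_DS²] and I_D = (V_DD − V_DS)/R_D. Equating: 18.9 V_DS² − 59.67 V_DS + 15.4 = 0, giving V_DS = 0.283 V (the root below V_ov).
I_D = (15.4 − 0.283) / 11 = 1.37 mA.

I_D = 1.37 mA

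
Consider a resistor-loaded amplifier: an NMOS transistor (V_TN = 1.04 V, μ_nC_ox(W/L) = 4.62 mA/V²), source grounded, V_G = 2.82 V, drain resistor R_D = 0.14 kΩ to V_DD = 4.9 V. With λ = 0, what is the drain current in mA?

I_D = 7.32 mA

V_GS = V_G = 2.82 V, so V_ov = 2.82 − 1.04 = 1.78 V.
Assume saturation: I_D = ½ k_n V_ov² = 0.5 × 4.62 × 1.78² = 7.32 mA, giving V_DS = V_DD − I_D R_D = 4.9 − 7.32 × 0.14 = 3.88 V.
V_DS = 3.88 V ≥ V_ov = 1.78 V, confirming saturation.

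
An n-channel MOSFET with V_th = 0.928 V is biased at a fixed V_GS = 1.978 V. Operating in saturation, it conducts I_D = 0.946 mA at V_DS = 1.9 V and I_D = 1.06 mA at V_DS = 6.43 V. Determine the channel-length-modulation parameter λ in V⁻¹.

λ = 0.0280 V⁻¹

With V_GS fixed, I_D ∝ (1 + λ V_DS) in saturation, so I_D2/I_D1 = (1 + λ V_DS2)/(1 + λ V_DS1).
1.06/0.946 = 1.121 = (1 + 6.43 λ)/(1 + 1.9 λ).
Solving: λ (I_D1 V_DS2 − I_D2 V_DS1) = I_D2 − I_D1, so λ = (1.06 − 0.946) / (0.946 × 6.43 − 1.06 × 1.9) = 0.114 / 4.07 = 0.028 V⁻¹.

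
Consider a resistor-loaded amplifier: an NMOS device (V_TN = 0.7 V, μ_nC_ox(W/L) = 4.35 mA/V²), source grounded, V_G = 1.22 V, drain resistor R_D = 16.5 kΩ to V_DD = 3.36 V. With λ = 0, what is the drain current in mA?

V_GS = V_G = 1.22 V, so V_ov = 1.22 − 0.7 = 0.52 V.
Assume saturation: I_D = ½ k_n V_ov² = 0.5 × 4.35 × 0.52² = 0.588 mA, giving V_DS = V_DD − I_D R_D = 3.36 − 0.588 × 16.5 = -6.34 V.
But -6.34 V < V_ov = 0.52 V, so the device is actually in triode.
In triode I_D = k_n[V_ov V_DS − ½ V_DS²] and I_D = (V_DD − V_DS)/R_D. Equating: 35.9 V_DS² − 38.32 V_DS + 3.36 = 0, giving V_DS = 0.0964 V (the root below V_ov).
I_D = (3.36 − 0.0964) / 16.5 = 0.198 mA.

I_D = 0.198 mA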